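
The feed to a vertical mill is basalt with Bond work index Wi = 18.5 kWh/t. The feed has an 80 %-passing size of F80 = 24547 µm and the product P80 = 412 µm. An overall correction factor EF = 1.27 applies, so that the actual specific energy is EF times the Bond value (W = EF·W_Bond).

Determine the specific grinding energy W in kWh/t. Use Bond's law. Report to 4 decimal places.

W_Bond = 10·Wi·(1/√P₈₀ − 1/√F₈₀)
1/√412 = 0.049266;  1/√24547 = 0.006383
W = 10·18.5·(0.049266 − 0.006383) = 7.9335 kWh/t
Corrected W = EF·W_Bond = 1.27·7.9335 = 10.0756 kWh/t

W = 10.0756 kWh/t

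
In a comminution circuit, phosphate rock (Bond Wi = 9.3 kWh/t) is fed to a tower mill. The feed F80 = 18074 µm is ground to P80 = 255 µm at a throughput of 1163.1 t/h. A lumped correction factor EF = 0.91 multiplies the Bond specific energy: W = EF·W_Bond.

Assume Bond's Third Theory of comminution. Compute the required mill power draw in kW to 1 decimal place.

W = 10·Wi·[P80^(−½) − F80^(−½)]
W = 10·9.3·(1/√255 − 1/√18074) = 10·9.3·(0.055184) = 5.1321 kWh/t
Apply correction: 5.1321 × 0.91 = 4.6702 kWh/t
Power = W × throughput = 4.6702 kWh/t × 1163.1 t/h = 5431.9 kW

P = 5431.9 kW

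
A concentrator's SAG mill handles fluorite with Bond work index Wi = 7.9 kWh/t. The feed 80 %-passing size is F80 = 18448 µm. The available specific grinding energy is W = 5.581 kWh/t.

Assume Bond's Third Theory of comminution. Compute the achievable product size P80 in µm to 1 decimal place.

P80 = 164.3 µm

Bond: W = 10·Wi·(1/√P80 − 1/√F80)
⇒ 1/√P80 = W/(10 Wi) + 1/√F80
  = 5.5810/(10·7.9) + 1/√18448 = 0.070646 + 0.007363 = 0.078008
P80 = (1/0.078008)² = 12.8192² = 164.33 µm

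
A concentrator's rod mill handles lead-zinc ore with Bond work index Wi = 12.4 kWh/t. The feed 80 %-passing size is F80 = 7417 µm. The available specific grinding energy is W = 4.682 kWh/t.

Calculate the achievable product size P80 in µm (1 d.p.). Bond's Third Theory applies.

W = 10·Wi·[P80^(−½) − F80^(−½)]
P80^-0.5 = F80^-0.5 + W/(10 Wi)
  = 4.6820/(10·12.4) + 1/√7417 = 0.037758 + 0.011611 = 0.049369
P80 = (1/0.049369)² = 20.2554² = 410.28 µm

P80 = 410.3 µm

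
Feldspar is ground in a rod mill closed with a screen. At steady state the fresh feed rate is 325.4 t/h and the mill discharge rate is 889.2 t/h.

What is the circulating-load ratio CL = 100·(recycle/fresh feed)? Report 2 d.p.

CL = 173.26 %

Discharge = new feed + return, hence
R = M − F = 889.2 − 325.4 = 563.8 t/h
CL = 100·R/F = 100·563.8/325.4 = 173.26 %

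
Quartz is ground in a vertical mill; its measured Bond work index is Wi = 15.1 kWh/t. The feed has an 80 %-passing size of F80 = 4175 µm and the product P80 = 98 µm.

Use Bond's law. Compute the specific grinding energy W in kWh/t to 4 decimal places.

W = 12.9164 kWh/t

Bond:  W = 10 Wi (1/√P − 1/√F)
1/√98 = 0.101015;  1/√4175 = 0.015476
W = 10·15.1·(0.101015 − 0.015476) = 12.9164 kWh/t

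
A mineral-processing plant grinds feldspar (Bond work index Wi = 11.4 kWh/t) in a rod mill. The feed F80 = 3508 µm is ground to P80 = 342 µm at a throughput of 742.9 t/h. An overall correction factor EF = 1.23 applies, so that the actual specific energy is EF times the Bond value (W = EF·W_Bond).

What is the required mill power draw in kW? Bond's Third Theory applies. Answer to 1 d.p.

W = 10·Wi·[P80^(−½) − F80^(−½)]
W = 10·11.4·(1/√342 − 1/√3508) = 10·11.4·(0.037190) = 4.2397 kWh/t
With EF = 1.23: W = 4.2397·1.23 = 5.2148 kWh/t
Mill draw = 5.2148 × 742.9 = 3874.1 kW

P = 3874.1 kW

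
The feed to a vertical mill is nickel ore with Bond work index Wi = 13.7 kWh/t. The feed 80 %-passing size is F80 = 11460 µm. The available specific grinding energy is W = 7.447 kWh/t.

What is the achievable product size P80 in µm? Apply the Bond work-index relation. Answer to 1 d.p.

W = 10·Wi·(P80^(-½) − F80^(-½))
⇒ 1/√P80 = W/(10·Wi) + 1/√F80
  = 7.4470/(10·13.7) + 1/√11460 = 0.054358 + 0.009341 = 0.063699
P80 = (1/0.063699)² = 15.6988² = 246.45 µm

P80 = 246.5 µm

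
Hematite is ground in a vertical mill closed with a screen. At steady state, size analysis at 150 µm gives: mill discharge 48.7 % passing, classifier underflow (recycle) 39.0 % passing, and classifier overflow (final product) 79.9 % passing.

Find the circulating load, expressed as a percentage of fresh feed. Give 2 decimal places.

CL = 321.65 %

Two-product formula at 150 µm:
(1+r)d = ru + o → r = (o−d)/(d−u)
r = (79.9 − 48.7)/(48.7 − 39.0) = 31.2/9.7 = 3.2165
CL = 100·r = 321.65 %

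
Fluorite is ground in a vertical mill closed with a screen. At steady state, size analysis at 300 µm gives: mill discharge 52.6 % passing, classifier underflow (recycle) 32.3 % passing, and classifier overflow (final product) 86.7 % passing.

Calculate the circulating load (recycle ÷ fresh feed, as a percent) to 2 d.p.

Balance %-passing 300 µm (r = R/F):
d + r·d = r·u + o → r(d−u) = o−d
r = (86.7 − 52.6)/(52.6 − 32.3) = 34.1/20.3 = 1.6798
CL = 100·r = 167.98 %

CL = 167.98 %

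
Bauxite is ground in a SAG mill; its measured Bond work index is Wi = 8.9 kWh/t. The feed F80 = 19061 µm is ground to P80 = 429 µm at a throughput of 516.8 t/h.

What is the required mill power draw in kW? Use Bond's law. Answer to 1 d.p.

P = 1887.5 kW

W = 10·Wi·[P80^(−½) − F80^(−½)]
W = 10·8.9·(1/√429 − 1/√19061) = 10·8.9·(0.041037) = 3.6523 kWh/t
P = W·T = 3.6523·516.8 = 1887.5 kW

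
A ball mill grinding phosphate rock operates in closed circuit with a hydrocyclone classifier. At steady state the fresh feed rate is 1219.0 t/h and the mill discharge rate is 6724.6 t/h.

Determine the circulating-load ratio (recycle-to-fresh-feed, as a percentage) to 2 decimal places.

Steady state: M = F + R.
R = M − F = 6724.6 − 1219.0 = 5505.6 t/h
CL = 100·R/F = 100·5505.6/1219.0 = 451.65 %

CL = 451.65 %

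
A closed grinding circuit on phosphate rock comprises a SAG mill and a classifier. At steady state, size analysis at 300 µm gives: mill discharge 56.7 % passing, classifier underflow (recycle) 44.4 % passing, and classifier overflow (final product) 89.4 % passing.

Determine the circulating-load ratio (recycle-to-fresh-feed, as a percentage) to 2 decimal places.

CL = 265.85 %

Two-product formula at 300 µm:
(1+r)·d = r·u + o ⇒ r = (o−d)/(d−u)
r = (89.4 − 56.7)/(56.7 − 44.4) = 32.7/12.3 = 2.6585
CL = 100·r = 265.85 %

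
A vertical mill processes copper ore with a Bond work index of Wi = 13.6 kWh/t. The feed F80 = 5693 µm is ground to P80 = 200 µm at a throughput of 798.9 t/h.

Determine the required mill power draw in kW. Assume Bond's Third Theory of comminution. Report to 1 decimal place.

Bond: W = 10·Wi·(1/√P80 − 1/√F80)
W = 10·13.6·(1/√200 − 1/√5693) = 10·13.6·(0.057457) = 7.8142 kWh/t
P = W·T = 7.8142·798.9 = 6242.7 kW

P = 6242.7 kW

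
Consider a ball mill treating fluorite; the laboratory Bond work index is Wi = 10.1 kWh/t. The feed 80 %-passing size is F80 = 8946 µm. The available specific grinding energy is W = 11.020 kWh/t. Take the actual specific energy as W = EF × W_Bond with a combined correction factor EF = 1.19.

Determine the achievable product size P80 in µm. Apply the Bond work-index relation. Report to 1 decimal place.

Bond:  W = 10 Wi (1/√P − 1/√F)
W_Bond = W / EF = 11.020 / 1.19 = 9.2605 kWh/t
⇒ 1/√P80 = W_Bond/(10 Wi) + 1/√F80
  = 9.2605/(10·10.1) + 1/√8946 = 0.091688 + 0.010573 = 0.102261
P80 = (1/0.102261)² = 9.7789² = 95.63 µm

P80 = 95.6 µm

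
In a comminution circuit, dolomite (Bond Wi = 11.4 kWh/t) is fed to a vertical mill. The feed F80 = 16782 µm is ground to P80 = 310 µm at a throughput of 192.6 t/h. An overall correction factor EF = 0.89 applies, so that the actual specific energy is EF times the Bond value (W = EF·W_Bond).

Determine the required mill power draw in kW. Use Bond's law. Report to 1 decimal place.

P = 959.0 kW

W = 10·Wi·[P80^(−½) − F80^(−½)]
W = 10·11.4·(1/√310 − 1/√16782) = 10·11.4·(0.049077) = 5.5948 kWh/t
W_actual = 0.89 × 5.5948 = 4.9793 kWh/t
P_mill = W·ṁ = 4.9793·192.6 = 959.0 kW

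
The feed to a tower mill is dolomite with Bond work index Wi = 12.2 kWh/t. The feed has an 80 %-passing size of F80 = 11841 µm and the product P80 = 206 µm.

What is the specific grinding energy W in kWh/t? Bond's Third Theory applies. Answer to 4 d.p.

W = 7.3790 kWh/t

W = 10·Wi·[P80^(−½) − F80^(−½)]
1/√206 = 0.069673;  1/√11841 = 0.009190
W = 10·12.2·(0.069673 − 0.009190) = 7.3790 kWh/t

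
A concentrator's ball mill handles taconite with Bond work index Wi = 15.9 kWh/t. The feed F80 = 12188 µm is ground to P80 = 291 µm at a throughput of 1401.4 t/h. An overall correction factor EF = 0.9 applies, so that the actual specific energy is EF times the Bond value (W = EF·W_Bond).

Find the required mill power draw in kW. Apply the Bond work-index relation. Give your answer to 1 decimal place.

P = 9939.4 kW

Bond: W = 10·Wi·(1/√P80 − 1/√F80)
W = 10·15.9·(1/√291 − 1/√12188) = 10·15.9·(0.049563) = 7.8805 kWh/t
With EF = 0.9: W = 7.8805·0.9 = 7.0925 kWh/t
P_mill = W·ṁ = 7.0925·1401.4 = 9939.4 kW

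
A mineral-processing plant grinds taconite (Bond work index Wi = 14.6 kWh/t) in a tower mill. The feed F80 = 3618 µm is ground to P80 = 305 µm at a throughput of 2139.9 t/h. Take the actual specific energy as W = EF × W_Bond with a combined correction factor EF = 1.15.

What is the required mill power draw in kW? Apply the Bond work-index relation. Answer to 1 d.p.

W = 10·Wi·[P80^(−½) − F80^(−½)]
W = 10·14.6·(1/√305 − 1/√3618) = 10·14.6·(0.040635) = 5.9327 kWh/t
W_actual = 1.15 × 5.9327 = 6.8226 kWh/t
P = W·T = 6.8226·2139.9 = 14599.6 kW

P = 14599.6 kW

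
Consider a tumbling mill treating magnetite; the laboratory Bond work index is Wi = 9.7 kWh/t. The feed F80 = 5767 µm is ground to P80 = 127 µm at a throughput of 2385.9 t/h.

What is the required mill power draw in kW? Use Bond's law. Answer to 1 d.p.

Bond:  W = 10 Wi (1/√P − 1/√F)
W = 10·9.7·(1/√127 − 1/√5767) = 10·9.7·(0.075567) = 7.3300 kWh/t
Mill draw = 7.3300 × 2385.9 = 17488.8 kW

P = 17488.8 kW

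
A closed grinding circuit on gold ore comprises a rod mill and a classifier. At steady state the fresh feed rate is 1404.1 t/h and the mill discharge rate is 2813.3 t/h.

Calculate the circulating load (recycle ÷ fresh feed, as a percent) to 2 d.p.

CL = 100.36 %

Steady state: M = F + R.
R = M − F = 2813.3 − 1404.1 = 1409.2 t/h
CL = 100·R/F = 100·1409.2/1404.1 = 100.36 %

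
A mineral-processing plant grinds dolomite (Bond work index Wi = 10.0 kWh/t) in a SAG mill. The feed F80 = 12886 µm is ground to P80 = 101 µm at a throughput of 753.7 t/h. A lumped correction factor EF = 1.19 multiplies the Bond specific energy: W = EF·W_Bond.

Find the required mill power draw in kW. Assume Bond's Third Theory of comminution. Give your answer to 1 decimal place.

P = 8134.4 kW

W = 10·Wi·[P80^(−½) − F80^(−½)]
W = 10·10.0·(1/√101 − 1/√12886) = 10·10.0·(0.090694) = 9.0694 kWh/t
Corrected W = EF·W_Bond = 1.19·9.0694 = 10.7926 kWh/t
Power = W × throughput = 10.7926 kWh/t × 753.7 t/h = 8134.4 kW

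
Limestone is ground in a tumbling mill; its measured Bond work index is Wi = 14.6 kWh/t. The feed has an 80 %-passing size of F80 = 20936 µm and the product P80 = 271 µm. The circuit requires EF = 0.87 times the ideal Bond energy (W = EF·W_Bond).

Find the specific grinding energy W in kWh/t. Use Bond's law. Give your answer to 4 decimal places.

Bond: W = 10·Wi·(1/√P80 − 1/√F80)
1/√271 = 0.060746;  1/√20936 = 0.006911
W = 10·14.6·(0.060746 − 0.006911) = 7.8598 kWh/t
With EF = 0.87: W = 7.8598·0.87 = 6.8381 kWh/t

W = 6.8381 kWh/t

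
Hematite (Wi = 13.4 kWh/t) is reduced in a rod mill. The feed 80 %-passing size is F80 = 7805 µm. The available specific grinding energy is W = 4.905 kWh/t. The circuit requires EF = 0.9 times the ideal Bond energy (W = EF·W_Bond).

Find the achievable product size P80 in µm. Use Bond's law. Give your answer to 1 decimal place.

W = 10·Wi·[P80^(−½) − F80^(−½)]
W_Bond = W / EF = 4.905 / 0.9 = 5.4500 kWh/t
⇒ 1/√P80 = W_Bond/(10·Wi) + 1/√F80
  = 5.4500/(10·13.4) + 1/√7805 = 0.040672 + 0.011319 = 0.051991
P80 = (1/0.051991)² = 19.2342² = 369.95 µm

P80 = 370.0 µm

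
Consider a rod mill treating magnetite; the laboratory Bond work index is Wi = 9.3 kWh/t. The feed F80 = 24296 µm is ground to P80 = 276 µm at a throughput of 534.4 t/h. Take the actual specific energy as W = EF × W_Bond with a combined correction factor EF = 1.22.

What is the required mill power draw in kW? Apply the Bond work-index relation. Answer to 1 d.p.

Bond: W = 10·Wi·(1/√P80 − 1/√F80)
W = 10·9.3·(1/√276 − 1/√24296) = 10·9.3·(0.053777) = 5.0013 kWh/t
With EF = 1.22: W = 5.0013·1.22 = 6.1016 kWh/t
Mill draw = 6.1016 × 534.4 = 3260.7 kW

P = 3260.7 kW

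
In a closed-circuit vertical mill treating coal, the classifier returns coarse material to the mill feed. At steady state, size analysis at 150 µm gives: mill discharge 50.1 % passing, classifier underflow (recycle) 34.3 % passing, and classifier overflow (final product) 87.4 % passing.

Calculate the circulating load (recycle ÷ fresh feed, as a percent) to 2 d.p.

Let r = R/F. Size balance at 150 µm:
(1+r)·d = r·u + o ⇒ r = (o−d)/(d−u)
r = (87.4 − 50.1)/(50.1 − 34.3) = 37.3/15.8 = 2.3608
CL = 100·r = 236.08 %

CL = 236.08 %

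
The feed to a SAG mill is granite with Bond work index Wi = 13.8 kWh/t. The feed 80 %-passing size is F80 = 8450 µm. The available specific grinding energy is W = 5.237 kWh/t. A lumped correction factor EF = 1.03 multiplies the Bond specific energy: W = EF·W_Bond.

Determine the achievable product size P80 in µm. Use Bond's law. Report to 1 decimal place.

W = 10 Wi (1/√P80 − 1/√F80)  [Bond]
W_Bond = W / EF = 5.237 / 1.03 = 5.0845 kWh/t
P80^-0.5 = F80^-0.5 + W_Bond/(10 Wi)
  = 5.0845/(10·13.8) + 1/√8450 = 0.036844 + 0.010879 = 0.047723
P80 = (1/0.047723)² = 20.9545² = 439.09 µm

P80 = 439.1 µm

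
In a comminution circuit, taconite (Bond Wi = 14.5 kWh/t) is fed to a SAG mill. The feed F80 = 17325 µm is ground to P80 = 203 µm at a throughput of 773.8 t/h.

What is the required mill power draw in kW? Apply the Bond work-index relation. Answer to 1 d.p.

P = 7022.5 kW

W = 10·Wi·(P80^(-½) − F80^(-½))
W = 10·14.5·(1/√203 − 1/√17325) = 10·14.5·(0.062589) = 9.0754 kWh/t
Power = W × throughput = 9.0754 kWh/t × 773.8 t/h = 7022.5 kW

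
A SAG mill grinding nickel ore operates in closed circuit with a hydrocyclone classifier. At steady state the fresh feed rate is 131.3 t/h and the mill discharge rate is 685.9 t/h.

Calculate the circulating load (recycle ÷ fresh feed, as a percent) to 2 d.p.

Steady state: M = F + R.
R = M − F = 685.9 − 131.3 = 554.6 t/h
CL = 100·R/F = 100·554.6/131.3 = 422.39 %

CL = 422.39 %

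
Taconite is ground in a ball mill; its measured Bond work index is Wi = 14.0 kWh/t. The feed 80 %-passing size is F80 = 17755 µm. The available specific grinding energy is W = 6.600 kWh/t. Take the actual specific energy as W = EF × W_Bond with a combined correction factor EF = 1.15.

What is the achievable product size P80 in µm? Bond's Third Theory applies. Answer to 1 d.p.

W = 10·Wi·[P80^(−½) − F80^(−½)]
W_Bond = W / EF = 6.600 / 1.15 = 5.7391 kWh/t
P80^(−½) = W_Bond/(10 Wi) + F80^(−½)
  = 5.7391/(10·14.0) + 1/√17755 = 0.040994 + 0.007505 = 0.048499
P80 = (1/0.048499)² = 20.6192² = 425.15 µm

P80 = 425.1 µm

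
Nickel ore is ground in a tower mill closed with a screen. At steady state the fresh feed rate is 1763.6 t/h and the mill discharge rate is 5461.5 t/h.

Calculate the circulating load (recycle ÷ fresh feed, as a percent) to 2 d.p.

Discharge = new feed + return, hence
R = M − F = 5461.5 − 1763.6 = 3697.9 t/h
CL = 100·R/F = 100·3697.9/1763.6 = 209.68 %

CL = 209.68 %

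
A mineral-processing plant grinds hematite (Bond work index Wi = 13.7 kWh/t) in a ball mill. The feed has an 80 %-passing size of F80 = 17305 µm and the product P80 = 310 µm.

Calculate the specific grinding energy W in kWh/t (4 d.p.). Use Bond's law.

W = 6.7396 kWh/t

W = 10 Wi (P80^-0.5 − F80^-0.5)
1/√310 = 0.056796;  1/√17305 = 0.007602
W = 10·13.7·(0.056796 − 0.007602) = 6.7396 kWh/t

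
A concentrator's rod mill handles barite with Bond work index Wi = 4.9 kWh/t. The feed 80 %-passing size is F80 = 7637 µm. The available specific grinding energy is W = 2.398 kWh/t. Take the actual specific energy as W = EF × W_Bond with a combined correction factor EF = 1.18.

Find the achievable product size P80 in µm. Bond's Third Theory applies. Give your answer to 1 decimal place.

Bond: W = 10·Wi·(1/√P80 − 1/√F80)
W_Bond = W / EF = 2.398 / 1.18 = 2.0322 kWh/t
1/√P80 = 1/√F80 + W_Bond/(10·Wi)
  = 2.0322/(10·4.9) + 1/√7637 = 0.041474 + 0.011443 = 0.052917
P80 = (1/0.052917)² = 18.8977² = 357.12 µm

P80 = 357.1 µm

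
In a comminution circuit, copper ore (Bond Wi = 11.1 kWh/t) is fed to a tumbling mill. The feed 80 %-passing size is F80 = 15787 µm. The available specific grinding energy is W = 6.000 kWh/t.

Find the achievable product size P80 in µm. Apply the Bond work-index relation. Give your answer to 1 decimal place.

W = 10 Wi / √P80 − 10 Wi / √F80
P80^-0.5 = F80^-0.5 + W/(10 Wi)
  = 6.0000/(10·11.1) + 1/√15787 = 0.054054 + 0.007959 = 0.062013
P80 = (1/0.062013)² = 16.1257² = 260.04 µm

P80 = 260.0 µm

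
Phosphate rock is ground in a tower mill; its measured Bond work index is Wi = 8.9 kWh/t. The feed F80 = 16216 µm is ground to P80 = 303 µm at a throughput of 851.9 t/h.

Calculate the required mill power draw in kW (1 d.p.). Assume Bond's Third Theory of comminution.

Bond:  W = 10 Wi (1/√P − 1/√F)
W = 10·8.9·(1/√303 − 1/√16216) = 10·8.9·(0.049596) = 4.4140 kWh/t
Mill draw = 4.4140 × 851.9 = 3760.3 kW

P = 3760.3 kW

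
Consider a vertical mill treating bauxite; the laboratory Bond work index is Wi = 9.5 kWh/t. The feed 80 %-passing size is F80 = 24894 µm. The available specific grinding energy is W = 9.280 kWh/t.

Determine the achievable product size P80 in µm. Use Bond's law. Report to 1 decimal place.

Bond:  W = 10 Wi (1/√P − 1/√F)
⇒ 1/√P80 = W/(10 Wi) + 1/√F80
  = 9.2800/(10·9.5) + 1/√24894 = 0.097684 + 0.006338 = 0.104022
P80 = (1/0.104022)² = 9.6133² = 92.42 µm

P80 = 92.4 µm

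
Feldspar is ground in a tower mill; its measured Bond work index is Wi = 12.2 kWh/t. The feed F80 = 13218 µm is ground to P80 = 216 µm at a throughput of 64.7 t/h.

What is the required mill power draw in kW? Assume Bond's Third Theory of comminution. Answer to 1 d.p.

W = 10 Wi (P80^-0.5 − F80^-0.5)
W = 10·12.2·(1/√216 − 1/√13218) = 10·12.2·(0.059343) = 7.2399 kWh/t
P = W·T = 7.2399·64.7 = 468.4 kW

P = 468.4 kW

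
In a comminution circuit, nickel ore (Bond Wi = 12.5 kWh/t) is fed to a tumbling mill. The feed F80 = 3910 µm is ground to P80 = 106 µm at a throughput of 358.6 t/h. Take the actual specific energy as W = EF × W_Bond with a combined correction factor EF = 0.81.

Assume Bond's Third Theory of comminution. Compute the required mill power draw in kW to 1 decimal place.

Bond:  W = 10 Wi (1/√P − 1/√F)
W = 10·12.5·(1/√106 − 1/√3910) = 10·12.5·(0.081136) = 10.1420 kWh/t
W_actual = 0.81 × 10.1420 = 8.2150 kWh/t
Power = W × throughput = 8.2150 kWh/t × 358.6 t/h = 2945.9 kW

P = 2945.9 kW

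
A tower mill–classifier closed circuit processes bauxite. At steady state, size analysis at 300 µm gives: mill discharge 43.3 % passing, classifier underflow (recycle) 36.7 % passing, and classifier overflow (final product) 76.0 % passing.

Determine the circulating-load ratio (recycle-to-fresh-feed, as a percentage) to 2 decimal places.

CL = 495.45 %

Let r = R/F. Size balance at 300 µm:
(1+r)·d = r·u + o ⇒ r = (o−d)/(d−u)
r = (76.0 − 43.3)/(43.3 − 36.7) = 32.7/6.6 = 4.9545
CL = 100·r = 495.45 %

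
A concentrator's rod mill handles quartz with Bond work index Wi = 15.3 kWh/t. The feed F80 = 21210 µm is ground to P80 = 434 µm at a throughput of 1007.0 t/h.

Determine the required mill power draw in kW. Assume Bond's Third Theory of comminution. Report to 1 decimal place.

W = 10·Wi·(P80^(-½) − F80^(-½))
W = 10·15.3·(1/√434 − 1/√21210) = 10·15.3·(0.041135) = 6.2937 kWh/t
P = W·T = 6.2937·1007.0 = 6337.7 kW

P = 6337.7 kW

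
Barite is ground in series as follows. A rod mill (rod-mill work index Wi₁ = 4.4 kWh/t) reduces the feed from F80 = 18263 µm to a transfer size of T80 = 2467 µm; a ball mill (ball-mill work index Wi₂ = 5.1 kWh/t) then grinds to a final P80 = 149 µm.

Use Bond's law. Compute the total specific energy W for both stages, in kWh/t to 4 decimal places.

Bond:  W = 10 Wi (1/√P − 1/√F)
Stage 1 (18263→2467 µm, Wi₁=4.4): W₁ = 10·4.4·(0.020133 − 0.007400) = 0.5603 kWh/t
Stage 2 (2467→149 µm, Wi₂=5.1): W₂ = 10·5.1·(0.081923 − 0.020133) = 3.1513 kWh/t
W = W₁ + W₂ = 0.5603 + 3.1513 = 3.7116 kWh/t

W = 3.7116 kWh/t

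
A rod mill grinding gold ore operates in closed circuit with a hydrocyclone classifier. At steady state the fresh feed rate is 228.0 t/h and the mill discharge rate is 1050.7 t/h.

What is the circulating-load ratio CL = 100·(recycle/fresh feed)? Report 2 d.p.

M = F + R at steady state, so:
R = M − F = 1050.7 − 228.0 = 822.7 t/h
CL = 100·R/F = 100·822.7/228.0 = 360.83 %

CL = 360.83 %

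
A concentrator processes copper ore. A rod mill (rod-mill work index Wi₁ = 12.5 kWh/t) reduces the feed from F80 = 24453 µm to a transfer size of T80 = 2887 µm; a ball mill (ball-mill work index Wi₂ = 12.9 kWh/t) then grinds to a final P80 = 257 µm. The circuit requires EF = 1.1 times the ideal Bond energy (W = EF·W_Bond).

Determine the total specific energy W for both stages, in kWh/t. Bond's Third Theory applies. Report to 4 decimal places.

W = 10·Wi·[P80^(−½) − F80^(−½)]
Stage 1 (24453→2887 µm, Wi₁=12.5): W₁ = 10·12.5·(0.018611 − 0.006395) = 1.5270 kWh/t
Stage 2 (2887→257 µm, Wi₂=12.9): W₂ = 10·12.9·(0.062378 − 0.018611) = 5.6459 kWh/t
W = W₁ + W₂ = 1.5270 + 5.6459 = 7.1730 kWh/t
Apply correction: 7.1730 × 1.1 = 7.8903 kWh/t

W = 7.8903 kWh/t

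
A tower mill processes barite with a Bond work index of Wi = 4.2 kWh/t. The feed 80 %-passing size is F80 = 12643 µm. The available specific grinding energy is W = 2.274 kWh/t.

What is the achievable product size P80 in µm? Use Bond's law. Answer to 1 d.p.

W = 10·Wi·[P80^(−½) − F80^(−½)]
⇒ 1/√P80 = W/(10·Wi) + 1/√F80
  = 2.2740/(10·4.2) + 1/√12643 = 0.054143 + 0.008894 = 0.063036
P80 = (1/0.063036)² = 15.8638² = 251.66 µm

P80 = 251.7 µm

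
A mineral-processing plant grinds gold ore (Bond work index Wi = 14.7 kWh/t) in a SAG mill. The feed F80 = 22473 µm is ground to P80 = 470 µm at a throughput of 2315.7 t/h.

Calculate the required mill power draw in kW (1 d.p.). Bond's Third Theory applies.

P = 13431.1 kW

W = 10 Wi (P80^-0.5 − F80^-0.5)
W = 10·14.7·(1/√470 − 1/√22473) = 10·14.7·(0.039456) = 5.8000 kWh/t
P_mill = W·ṁ = 5.8000·2315.7 = 13431.1 kW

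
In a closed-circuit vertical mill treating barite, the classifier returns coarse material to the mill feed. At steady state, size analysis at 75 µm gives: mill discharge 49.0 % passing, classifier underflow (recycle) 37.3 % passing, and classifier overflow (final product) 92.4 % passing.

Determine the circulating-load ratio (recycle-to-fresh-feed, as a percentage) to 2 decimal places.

Let r = R/F. Size balance at 75 µm:
(1+r)d = ru + o → r = (o−d)/(d−u)
r = (92.4 − 49.0)/(49.0 − 37.3) = 43.4/11.7 = 3.7094
CL = 100·r = 370.94 %

CL = 370.94 %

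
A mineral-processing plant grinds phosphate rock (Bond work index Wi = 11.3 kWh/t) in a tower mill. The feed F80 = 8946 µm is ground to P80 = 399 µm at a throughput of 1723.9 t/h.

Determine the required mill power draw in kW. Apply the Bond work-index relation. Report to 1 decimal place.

W = 10·Wi·(P80^(-½) − F80^(-½))
W = 10·11.3·(1/√399 − 1/√8946) = 10·11.3·(0.039490) = 4.4624 kWh/t
P_mill = W·ṁ = 4.4624·1723.9 = 7692.7 kW

P = 7692.7 kW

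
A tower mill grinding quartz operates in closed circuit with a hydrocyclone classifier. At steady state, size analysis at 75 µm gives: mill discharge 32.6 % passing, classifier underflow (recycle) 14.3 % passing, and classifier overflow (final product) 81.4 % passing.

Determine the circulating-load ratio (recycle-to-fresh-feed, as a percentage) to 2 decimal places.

Two-product formula at 75 µm:
r = (o − d)/(d − u)
r = (81.4 − 32.6)/(32.6 − 14.3) = 48.8/18.3 = 2.6667
CL = 100·r = 266.67 %

CL = 266.67 %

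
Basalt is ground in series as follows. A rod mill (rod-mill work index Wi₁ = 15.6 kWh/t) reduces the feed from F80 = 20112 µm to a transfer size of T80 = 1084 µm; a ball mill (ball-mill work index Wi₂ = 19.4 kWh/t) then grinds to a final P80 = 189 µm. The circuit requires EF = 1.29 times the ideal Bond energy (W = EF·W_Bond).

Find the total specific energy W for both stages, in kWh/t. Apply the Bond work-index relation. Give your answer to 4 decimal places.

W = 15.2958 kWh/t

W = 10 Wi (1/√P80 − 1/√F80)  [Bond]
Stage 1 (20112→1084 µm, Wi₁=15.6): W₁ = 10·15.6·(0.030373 − 0.007051) = 3.6382 kWh/t
Stage 2 (1084→189 µm, Wi₂=19.4): W₂ = 10·19.4·(0.072739 − 0.030373) = 8.2191 kWh/t
W = W₁ + W₂ = 3.6382 + 8.2191 = 11.8572 kWh/t
Apply correction: 11.8572 × 1.29 = 15.2958 kWh/t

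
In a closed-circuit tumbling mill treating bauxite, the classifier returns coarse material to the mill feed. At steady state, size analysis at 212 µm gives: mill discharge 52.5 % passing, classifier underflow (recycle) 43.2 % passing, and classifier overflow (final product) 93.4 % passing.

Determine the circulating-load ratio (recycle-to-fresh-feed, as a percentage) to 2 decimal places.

Two-product formula at 212 µm:
d + r·d = r·u + o → r(d−u) = o−d
r = (93.4 − 52.5)/(52.5 − 43.2) = 40.9/9.3 = 4.3978
CL = 100·r = 439.78 %

CL = 439.78 %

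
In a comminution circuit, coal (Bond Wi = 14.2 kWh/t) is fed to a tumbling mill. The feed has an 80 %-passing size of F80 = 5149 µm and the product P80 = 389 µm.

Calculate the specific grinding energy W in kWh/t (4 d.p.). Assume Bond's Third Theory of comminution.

W_Bond = 10·Wi·(1/√P₈₀ − 1/√F₈₀)
1/√389 = 0.050702;  1/√5149 = 0.013936
W = 10·14.2·(0.050702 − 0.013936) = 5.2208 kWh/t

W = 5.2208 kWh/t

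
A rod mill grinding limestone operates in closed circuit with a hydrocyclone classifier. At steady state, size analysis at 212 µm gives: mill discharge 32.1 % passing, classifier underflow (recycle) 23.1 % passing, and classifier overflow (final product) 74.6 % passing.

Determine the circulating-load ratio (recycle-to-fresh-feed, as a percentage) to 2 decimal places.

CL = 472.22 %

Mass balance on the −212 µm fraction:
d + r·d = r·u + o → r(d−u) = o−d
r = (74.6 − 32.1)/(32.1 − 23.1) = 42.5/9.0 = 4.7222
CL = 100·r = 472.22 %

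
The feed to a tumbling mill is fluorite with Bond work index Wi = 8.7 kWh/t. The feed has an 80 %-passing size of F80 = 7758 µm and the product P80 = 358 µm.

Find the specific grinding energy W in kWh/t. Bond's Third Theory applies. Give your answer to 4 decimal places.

W = 3.6103 kWh/t

W = 10 Wi (P80^-0.5 − F80^-0.5)
1/√358 = 0.052852;  1/√7758 = 0.011353
W = 10·8.7·(0.052852 − 0.011353) = 3.6103 kWh/t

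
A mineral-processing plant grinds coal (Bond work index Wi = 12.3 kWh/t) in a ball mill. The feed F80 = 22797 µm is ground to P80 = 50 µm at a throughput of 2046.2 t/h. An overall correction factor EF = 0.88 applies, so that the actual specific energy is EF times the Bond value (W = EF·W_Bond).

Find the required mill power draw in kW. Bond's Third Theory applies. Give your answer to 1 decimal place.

W = 10·Wi·(P80^(-½) − F80^(-½))
W = 10·12.3·(1/√50 − 1/√22797) = 10·12.3·(0.134798) = 16.5802 kWh/t
With EF = 0.88: W = 16.5802·0.88 = 14.5906 kWh/t
Mill draw = 14.5906 × 2046.2 = 29855.2 kW

P = 29855.2 kW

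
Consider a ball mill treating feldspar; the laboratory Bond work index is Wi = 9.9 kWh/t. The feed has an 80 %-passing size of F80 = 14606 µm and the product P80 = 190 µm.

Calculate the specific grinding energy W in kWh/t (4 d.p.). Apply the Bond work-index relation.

W = 6.3631 kWh/t

W = 10 Wi (P80^-0.5 − F80^-0.5)
1/√190 = 0.072548;  1/√14606 = 0.008274
W = 10·9.9·(0.072548 − 0.008274) = 6.3631 kWh/t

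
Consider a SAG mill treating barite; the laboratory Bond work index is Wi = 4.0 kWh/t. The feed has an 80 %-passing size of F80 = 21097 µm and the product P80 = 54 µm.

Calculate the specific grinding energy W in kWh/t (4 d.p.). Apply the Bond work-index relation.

Bond:  W = 10 Wi (1/√P − 1/√F)
1/√54 = 0.136083;  1/√21097 = 0.006885
W = 10·4.0·(0.136083 − 0.006885) = 5.1679 kWh/t

W = 5.1679 kWh/t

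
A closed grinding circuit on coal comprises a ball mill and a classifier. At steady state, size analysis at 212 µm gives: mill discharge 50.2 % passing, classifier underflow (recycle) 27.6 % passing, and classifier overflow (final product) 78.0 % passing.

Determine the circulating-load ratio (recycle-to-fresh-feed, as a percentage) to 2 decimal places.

CL = 123.01 %

Two-product formula at 212 µm:
r = (o − d)/(d − u)
r = (78.0 − 50.2)/(50.2 − 27.6) = 27.8/22.6 = 1.2301
CL = 100·r = 123.01 %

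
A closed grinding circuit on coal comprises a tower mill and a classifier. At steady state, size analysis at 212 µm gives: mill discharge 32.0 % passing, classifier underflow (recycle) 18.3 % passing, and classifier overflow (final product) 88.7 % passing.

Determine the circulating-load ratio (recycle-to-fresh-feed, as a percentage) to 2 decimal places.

CL = 413.87 %

Two-product formula at 212 µm:
Fd + Rd = Ru + Fo ⇒ R/F = (o−d)/(d−u)
r = (88.7 − 32.0)/(32.0 − 18.3) = 56.7/13.7 = 4.1387
CL = 100·r = 413.87 %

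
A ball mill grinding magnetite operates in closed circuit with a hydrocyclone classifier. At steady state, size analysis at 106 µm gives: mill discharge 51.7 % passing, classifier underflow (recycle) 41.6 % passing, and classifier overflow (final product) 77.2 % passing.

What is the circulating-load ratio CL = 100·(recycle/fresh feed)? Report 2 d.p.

Balance %-passing 106 µm (r = R/F):
d + r·d = r·u + o → r(d−u) = o−d
r = (77.2 − 51.7)/(51.7 − 41.6) = 25.5/10.1 = 2.5248
CL = 100·r = 252.48 %

CL = 252.48 %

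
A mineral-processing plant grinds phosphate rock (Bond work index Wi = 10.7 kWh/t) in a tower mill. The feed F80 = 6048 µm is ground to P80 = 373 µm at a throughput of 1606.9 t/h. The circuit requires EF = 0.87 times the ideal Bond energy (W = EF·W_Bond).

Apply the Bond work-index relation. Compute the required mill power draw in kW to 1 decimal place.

Bond:  W = 10 Wi (1/√P − 1/√F)
W = 10·10.7·(1/√373 − 1/√6048) = 10·10.7·(0.038919) = 4.1644 kWh/t
With EF = 0.87: W = 4.1644·0.87 = 3.6230 kWh/t
Mill draw = 3.6230 × 1606.9 = 5821.8 kW

P = 5821.8 kW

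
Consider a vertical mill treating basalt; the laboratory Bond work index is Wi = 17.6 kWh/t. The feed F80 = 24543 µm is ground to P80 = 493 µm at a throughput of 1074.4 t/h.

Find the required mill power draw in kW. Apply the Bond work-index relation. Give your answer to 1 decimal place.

P = 7309.4 kW

W_Bond = 10·Wi·(1/√P₈₀ − 1/√F₈₀)
W = 10·17.6·(1/√493 − 1/√24543) = 10·17.6·(0.038655) = 6.8032 kWh/t
P_mill = W·ṁ = 6.8032·1074.4 = 7309.4 kW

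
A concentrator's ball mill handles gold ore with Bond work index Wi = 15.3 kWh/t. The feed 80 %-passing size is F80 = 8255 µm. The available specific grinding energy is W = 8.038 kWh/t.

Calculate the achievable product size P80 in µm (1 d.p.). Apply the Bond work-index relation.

W = 10·Wi·[P80^(−½) − F80^(−½)]
⇒ 1/√P80 = W/(10 Wi) + 1/√F80
  = 8.0380/(10·15.3) + 1/√8255 = 0.052536 + 0.011006 = 0.063542
P80 = (1/0.063542)² = 15.7376² = 247.67 µm

P80 = 247.7 µm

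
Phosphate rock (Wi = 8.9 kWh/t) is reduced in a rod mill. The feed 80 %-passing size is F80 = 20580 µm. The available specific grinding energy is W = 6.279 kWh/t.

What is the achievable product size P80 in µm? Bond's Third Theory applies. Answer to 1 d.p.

P80 = 166.4 µm

W = 10 Wi / √P80 − 10 Wi / √F80
P80^(−½) = W/(10 Wi) + F80^(−½)
  = 6.2790/(10·8.9) + 1/√20580 = 0.070551 + 0.006971 = 0.077521
P80 = (1/0.077521)² = 12.8997² = 166.40 µm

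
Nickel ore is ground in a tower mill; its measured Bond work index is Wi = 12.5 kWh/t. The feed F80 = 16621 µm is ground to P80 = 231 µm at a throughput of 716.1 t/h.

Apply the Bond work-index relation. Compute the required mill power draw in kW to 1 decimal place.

P = 5195.2 kW

W = 10 Wi (1/√P80 − 1/√F80)  [Bond]
W = 10·12.5·(1/√231 − 1/√16621) = 10·12.5·(0.058039) = 7.2548 kWh/t
P = W·T = 7.2548·716.1 = 5195.2 kW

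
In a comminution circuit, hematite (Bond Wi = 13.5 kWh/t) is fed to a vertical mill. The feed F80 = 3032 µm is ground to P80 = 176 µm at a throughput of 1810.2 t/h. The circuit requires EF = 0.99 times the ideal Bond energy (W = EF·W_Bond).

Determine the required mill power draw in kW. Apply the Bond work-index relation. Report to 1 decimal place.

P = 13842.7 kW

Bond:  W = 10 Wi (1/√P − 1/√F)
W = 10·13.5·(1/√176 − 1/√3032) = 10·13.5·(0.057217) = 7.7243 kWh/t
W_actual = 0.99 × 7.7243 = 7.6471 kWh/t
Power = W × throughput = 7.6471 kWh/t × 1810.2 t/h = 13842.7 kW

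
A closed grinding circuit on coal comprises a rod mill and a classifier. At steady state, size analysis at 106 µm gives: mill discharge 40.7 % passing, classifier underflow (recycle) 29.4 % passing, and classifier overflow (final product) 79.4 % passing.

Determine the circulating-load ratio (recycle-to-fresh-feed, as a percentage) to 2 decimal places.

CL = 342.48 %

Balance %-passing 106 µm (r = R/F):
d + r·d = r·u + o → r(d−u) = o−d
r = (79.4 − 40.7)/(40.7 − 29.4) = 38.7/11.3 = 3.4248
CL = 100·r = 342.48 %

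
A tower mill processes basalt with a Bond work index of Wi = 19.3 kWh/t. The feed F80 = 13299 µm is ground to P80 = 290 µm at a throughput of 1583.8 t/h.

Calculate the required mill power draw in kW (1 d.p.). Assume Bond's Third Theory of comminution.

P = 15299.1 kW

W = 10·Wi·[P80^(−½) − F80^(−½)]
W = 10·19.3·(1/√290 − 1/√13299) = 10·19.3·(0.050051) = 9.6598 kWh/t
Mill draw = 9.6598 × 1583.8 = 15299.1 kW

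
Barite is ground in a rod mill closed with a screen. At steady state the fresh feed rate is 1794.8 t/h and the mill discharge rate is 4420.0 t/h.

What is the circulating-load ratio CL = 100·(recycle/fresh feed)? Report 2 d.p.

CL = 146.27 %

Discharge = new feed + return, hence
R = M − F = 4420.0 − 1794.8 = 2625.2 t/h
CL = 100·R/F = 100·2625.2/1794.8 = 146.27 %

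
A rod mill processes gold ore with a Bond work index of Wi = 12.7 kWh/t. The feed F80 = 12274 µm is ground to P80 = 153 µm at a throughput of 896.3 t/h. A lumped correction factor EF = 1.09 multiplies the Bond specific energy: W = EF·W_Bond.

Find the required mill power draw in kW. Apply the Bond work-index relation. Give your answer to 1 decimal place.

P = 8910.9 kW

W = 10·Wi·[P80^(−½) − F80^(−½)]
W = 10·12.7·(1/√153 − 1/√12274) = 10·12.7·(0.071819) = 9.1210 kWh/t
Apply correction: 9.1210 × 1.09 = 9.9419 kWh/t
Power = W × throughput = 9.9419 kWh/t × 896.3 t/h = 8910.9 kW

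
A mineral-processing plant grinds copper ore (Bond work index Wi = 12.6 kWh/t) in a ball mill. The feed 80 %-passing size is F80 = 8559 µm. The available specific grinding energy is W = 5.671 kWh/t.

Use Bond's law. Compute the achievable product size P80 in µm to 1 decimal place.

Bond:  W = 10 Wi (1/√P − 1/√F)
⇒ 1/√P80 = W/(10·Wi) + 1/√F80
  = 5.6710/(10·12.6) + 1/√8559 = 0.045008 + 0.010809 = 0.055817
P80 = (1/0.055817)² = 17.9157² = 320.97 µm

P80 = 321.0 µm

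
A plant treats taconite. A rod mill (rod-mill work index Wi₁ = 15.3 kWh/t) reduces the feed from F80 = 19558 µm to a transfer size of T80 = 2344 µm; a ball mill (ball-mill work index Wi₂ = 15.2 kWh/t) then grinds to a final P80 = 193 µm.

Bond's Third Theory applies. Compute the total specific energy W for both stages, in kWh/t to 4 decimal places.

W = 9.8678 kWh/t

W = 10·Wi·(P80^(-½) − F80^(-½))
Stage 1 (19558→2344 µm, Wi₁=15.3): W₁ = 10·15.3·(0.020655 − 0.007151) = 2.0662 kWh/t
Stage 2 (2344→193 µm, Wi₂=15.2): W₂ = 10·15.2·(0.071982 − 0.020655) = 7.8017 kWh/t
W = W₁ + W₂ = 2.0662 + 7.8017 = 9.8678 kWh/t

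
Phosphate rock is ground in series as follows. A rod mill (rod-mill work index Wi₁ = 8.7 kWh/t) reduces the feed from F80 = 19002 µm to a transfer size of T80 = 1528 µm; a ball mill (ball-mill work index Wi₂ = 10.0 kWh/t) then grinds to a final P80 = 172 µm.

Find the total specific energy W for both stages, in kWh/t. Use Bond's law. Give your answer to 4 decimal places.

W = 6.6612 kWh/t

Bond:  W = 10 Wi (1/√P − 1/√F)
Stage 1 (19002→1528 µm, Wi₁=8.7): W₁ = 10·8.7·(0.025582 − 0.007254) = 1.5945 kWh/t
Stage 2 (1528→172 µm, Wi₂=10.0): W₂ = 10·10.0·(0.076249 − 0.025582) = 5.0667 kWh/t
W = W₁ + W₂ = 1.5945 + 5.0667 = 6.6612 kWh/t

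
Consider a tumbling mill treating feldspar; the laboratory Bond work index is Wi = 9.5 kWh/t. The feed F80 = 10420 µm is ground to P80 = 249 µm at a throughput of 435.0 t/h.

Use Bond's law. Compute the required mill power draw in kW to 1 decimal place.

P = 2214.0 kW

W = 10 Wi / √P80 − 10 Wi / √F80
W = 10·9.5·(1/√249 − 1/√10420) = 10·9.5·(0.053576) = 5.0897 kWh/t
P = W·T = 5.0897·435.0 = 2214.0 kW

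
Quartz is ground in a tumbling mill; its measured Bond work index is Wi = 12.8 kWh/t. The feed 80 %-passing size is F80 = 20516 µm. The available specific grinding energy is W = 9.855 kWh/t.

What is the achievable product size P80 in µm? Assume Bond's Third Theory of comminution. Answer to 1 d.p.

P80 = 141.8 µm

Bond:  W = 10 Wi (1/√P − 1/√F)
1/√P80 = 1/√F80 + W/(10·Wi)
  = 9.8550/(10·12.8) + 1/√20516 = 0.076992 + 0.006982 = 0.083974
P80 = (1/0.083974)² = 11.9085² = 141.81 µm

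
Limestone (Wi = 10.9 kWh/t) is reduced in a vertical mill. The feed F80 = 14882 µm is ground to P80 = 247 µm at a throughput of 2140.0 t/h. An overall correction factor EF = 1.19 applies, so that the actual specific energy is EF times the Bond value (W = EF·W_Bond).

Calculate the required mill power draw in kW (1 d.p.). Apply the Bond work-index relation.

P = 15386.6 kW

W_Bond = 10·Wi·(1/√P₈₀ − 1/√F₈₀)
W = 10·10.9·(1/√247 − 1/√14882) = 10·10.9·(0.055431) = 6.0420 kWh/t
Apply correction: 6.0420 × 1.19 = 7.1900 kWh/t
P = W·T = 7.1900·2140.0 = 15386.6 kW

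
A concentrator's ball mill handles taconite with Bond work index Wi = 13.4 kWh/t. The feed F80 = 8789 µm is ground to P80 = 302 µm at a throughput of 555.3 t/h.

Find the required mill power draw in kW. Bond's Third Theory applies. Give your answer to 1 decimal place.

P = 3488.1 kW

W = 10 Wi (1/√P80 − 1/√F80)  [Bond]
W = 10·13.4·(1/√302 − 1/√8789) = 10·13.4·(0.046877) = 6.2815 kWh/t
Power = W × throughput = 6.2815 kWh/t × 555.3 t/h = 3488.1 kW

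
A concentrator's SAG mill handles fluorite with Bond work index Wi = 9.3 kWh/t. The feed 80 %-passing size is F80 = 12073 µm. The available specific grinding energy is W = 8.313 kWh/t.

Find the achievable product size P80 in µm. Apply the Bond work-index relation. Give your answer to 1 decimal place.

P80 = 103.1 µm

W_Bond = 10·Wi·(1/√P₈₀ − 1/√F₈₀)
⇒ 1/√P80 = W/(10·Wi) + 1/√F80
  = 8.3130/(10·9.3) + 1/√12073 = 0.089387 + 0.009101 = 0.098488
P80 = (1/0.098488)² = 10.1535² = 103.09 µm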